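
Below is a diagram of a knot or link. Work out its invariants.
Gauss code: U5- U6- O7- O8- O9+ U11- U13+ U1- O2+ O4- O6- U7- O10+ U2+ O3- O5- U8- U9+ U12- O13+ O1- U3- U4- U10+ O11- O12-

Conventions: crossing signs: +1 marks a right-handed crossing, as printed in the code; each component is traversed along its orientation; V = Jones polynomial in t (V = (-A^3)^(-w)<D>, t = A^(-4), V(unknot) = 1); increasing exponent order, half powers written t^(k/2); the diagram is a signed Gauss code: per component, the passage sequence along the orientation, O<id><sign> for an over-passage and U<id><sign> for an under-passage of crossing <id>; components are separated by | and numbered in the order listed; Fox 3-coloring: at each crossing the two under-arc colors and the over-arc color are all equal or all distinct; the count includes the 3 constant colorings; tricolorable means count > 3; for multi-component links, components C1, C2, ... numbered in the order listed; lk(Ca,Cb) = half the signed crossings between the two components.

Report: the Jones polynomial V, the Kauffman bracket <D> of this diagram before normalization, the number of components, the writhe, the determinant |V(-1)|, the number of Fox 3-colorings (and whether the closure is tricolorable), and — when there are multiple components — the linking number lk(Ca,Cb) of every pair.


V = -t^-6 + t^-5 - t^-4 + 2t^-3 - t^-2 + t^-1
<D> = -A^-11 + A^-7 - 2A^-3 + A - A^5 + A^9 (w = -5)
1 component over 13 crossings, w = -5
3 Fox colorings among 3^13, |V(-1)| = 7: not tricolorable
why: V spans 5 powers of t: at least 5 crossings in any diagram


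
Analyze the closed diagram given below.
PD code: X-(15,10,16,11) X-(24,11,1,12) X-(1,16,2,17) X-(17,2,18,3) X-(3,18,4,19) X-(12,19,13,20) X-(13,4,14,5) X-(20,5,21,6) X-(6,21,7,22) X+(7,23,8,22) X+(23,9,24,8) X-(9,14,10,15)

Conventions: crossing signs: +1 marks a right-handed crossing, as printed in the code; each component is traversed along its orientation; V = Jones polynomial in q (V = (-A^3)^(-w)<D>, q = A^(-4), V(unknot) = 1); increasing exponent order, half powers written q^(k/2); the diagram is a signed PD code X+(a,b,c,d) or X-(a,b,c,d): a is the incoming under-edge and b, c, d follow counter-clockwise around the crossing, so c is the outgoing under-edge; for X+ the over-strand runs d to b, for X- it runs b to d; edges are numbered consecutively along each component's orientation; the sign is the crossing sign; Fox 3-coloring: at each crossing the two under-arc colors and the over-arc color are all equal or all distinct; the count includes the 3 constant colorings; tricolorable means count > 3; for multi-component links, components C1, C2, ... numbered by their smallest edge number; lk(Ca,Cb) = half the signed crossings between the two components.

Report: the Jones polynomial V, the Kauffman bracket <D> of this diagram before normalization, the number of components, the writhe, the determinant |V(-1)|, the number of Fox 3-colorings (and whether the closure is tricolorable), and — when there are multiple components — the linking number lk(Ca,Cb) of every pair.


V = -q^-8 + q^-5 + q^-3
<D> = A^-12 + A^-4 - A^8 (w = -8)
1 component over 12 crossings, w = -8
9 Fox colorings among 3^12, |V(-1)| = 3: tricolorable
why: w = -8 shifts under R1 moves; the (-A^3)^(8) factor cancels that in V


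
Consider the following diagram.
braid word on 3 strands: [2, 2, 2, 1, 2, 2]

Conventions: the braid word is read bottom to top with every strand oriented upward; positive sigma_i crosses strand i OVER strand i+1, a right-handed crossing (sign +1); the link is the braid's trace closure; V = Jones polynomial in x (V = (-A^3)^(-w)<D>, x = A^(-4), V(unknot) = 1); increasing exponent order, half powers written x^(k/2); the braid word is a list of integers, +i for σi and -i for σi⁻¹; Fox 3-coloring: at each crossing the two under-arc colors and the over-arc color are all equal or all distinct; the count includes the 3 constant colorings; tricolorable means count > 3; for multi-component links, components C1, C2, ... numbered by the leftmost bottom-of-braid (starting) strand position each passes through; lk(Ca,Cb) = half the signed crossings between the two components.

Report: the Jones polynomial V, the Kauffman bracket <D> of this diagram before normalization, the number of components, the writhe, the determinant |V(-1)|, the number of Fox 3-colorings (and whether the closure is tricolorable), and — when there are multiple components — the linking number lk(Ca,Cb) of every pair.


V(x) = x^2 + x^4 - x^5 + x^6 - x^7
bracket: -A^-10 + A^-6 - A^-2 + A^2 + A^10, w = +6
1 component, writhe +6, over 6 crossings
det 5, colorings 3 of 3^6 — not tricolorable
observation: |V(-1)| = 5: so not tricolorable, since 3 does not divide 5


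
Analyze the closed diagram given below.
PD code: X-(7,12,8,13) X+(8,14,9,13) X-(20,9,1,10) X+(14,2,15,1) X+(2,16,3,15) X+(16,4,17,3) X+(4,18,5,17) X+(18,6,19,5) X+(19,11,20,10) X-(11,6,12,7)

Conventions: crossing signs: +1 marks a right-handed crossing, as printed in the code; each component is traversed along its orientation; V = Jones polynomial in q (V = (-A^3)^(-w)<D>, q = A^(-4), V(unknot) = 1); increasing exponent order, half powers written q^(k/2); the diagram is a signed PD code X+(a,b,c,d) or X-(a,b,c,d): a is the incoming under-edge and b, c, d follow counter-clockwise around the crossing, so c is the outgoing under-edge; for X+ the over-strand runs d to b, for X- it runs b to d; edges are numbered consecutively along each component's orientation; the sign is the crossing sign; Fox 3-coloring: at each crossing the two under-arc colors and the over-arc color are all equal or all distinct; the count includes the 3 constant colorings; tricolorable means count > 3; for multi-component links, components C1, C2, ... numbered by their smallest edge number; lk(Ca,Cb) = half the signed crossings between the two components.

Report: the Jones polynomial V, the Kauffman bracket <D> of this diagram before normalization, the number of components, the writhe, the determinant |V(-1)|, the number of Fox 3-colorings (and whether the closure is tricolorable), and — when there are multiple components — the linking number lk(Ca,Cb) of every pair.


V(q) = q^2 + q^4 - q^5 + q^6 - q^7
bracket: -A^-16 + A^-12 - A^-8 + A^-4 + A^4, w = +4
1 component, writhe +4, over 10 crossings
det 5, colorings 3 of 3^10 — not tricolorable
observation: w = +4 (over 10 crossings) is diagram-only; (-A^3)^(-4) removes it from V


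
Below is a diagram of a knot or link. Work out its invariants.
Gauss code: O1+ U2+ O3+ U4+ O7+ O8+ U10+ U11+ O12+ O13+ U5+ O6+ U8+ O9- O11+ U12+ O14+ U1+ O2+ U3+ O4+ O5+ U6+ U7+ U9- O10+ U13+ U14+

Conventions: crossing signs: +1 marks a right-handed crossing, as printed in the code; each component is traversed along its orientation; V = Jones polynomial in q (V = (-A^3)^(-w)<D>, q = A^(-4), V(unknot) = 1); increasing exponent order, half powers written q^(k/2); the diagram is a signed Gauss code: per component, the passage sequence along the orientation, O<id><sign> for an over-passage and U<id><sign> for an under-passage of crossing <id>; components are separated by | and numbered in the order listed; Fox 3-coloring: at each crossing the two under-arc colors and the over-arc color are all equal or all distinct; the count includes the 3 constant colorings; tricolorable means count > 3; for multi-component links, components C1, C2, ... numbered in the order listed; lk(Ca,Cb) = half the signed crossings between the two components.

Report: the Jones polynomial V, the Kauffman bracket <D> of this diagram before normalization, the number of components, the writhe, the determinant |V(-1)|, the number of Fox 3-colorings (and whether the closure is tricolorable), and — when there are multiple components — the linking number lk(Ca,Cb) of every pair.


V(q) = q^5 + q^7 - q^11 + q^12 - q^13
bracket: -A^-16 + A^-12 - A^-8 + A^8 + A^16, w = +12
1 component, writhe +12, over 14 crossings
det 1, colorings 3 of 3^14 — not tricolorable
observation: w = +12 (over 14 crossings) is diagram-only; (-A^3)^(-12) removes it from V


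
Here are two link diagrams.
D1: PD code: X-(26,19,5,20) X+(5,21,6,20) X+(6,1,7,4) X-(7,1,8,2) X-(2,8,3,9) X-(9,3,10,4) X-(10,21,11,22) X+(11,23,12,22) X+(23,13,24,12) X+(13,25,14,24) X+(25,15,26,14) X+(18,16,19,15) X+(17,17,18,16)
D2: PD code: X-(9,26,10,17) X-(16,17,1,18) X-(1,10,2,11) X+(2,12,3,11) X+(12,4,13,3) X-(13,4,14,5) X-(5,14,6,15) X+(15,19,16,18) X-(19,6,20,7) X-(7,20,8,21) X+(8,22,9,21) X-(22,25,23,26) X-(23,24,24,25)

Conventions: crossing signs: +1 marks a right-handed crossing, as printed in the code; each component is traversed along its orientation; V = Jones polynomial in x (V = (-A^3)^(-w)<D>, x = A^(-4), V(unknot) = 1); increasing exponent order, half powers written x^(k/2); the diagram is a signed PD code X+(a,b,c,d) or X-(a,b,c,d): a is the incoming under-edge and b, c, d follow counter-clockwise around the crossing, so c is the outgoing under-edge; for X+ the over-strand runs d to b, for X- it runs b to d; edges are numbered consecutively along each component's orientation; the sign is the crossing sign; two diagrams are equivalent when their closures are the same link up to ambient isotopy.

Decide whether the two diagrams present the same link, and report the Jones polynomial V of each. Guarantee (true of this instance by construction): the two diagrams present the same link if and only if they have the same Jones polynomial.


equivalent: no
V(D1) = -x^(-3/2) - 2x^(1/2) + x^(3/2) - x^(5/2) + x^(7/2)  (w +3, c 13, <D> = -A^-5 + A^-1 - A^3 + 2A^7 + A^15)
V(D2) = -x^(-5/2) - x^(-1/2)  [13 crossings, <D> = A^-13 + A^-5, w = -5]
key observation: V(x) takes 2 values over 2 diagrams, fixing the grouping


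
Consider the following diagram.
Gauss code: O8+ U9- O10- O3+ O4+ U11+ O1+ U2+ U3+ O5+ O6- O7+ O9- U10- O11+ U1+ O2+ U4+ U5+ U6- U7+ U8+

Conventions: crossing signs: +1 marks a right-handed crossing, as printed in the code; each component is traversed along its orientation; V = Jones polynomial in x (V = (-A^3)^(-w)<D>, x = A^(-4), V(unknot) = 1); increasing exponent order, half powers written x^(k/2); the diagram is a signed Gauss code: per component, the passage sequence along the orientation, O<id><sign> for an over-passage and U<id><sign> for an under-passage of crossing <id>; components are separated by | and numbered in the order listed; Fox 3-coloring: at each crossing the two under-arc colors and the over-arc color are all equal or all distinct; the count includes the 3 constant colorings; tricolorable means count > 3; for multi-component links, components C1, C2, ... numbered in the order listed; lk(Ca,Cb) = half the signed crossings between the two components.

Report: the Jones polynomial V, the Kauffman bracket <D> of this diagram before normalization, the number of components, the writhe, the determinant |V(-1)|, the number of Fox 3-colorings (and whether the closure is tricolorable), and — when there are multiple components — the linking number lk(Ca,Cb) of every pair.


V(x) = x + x^3 - x^4
bracket: A^-1 - A^3 - A^11, w = +5
1 component, writhe +5, over 11 crossings
det 3, colorings 9 of 3^11 — tricolorable
observation: w = +5 shifts under R1 moves; the (-A^3)^(-5) factor cancels that in V


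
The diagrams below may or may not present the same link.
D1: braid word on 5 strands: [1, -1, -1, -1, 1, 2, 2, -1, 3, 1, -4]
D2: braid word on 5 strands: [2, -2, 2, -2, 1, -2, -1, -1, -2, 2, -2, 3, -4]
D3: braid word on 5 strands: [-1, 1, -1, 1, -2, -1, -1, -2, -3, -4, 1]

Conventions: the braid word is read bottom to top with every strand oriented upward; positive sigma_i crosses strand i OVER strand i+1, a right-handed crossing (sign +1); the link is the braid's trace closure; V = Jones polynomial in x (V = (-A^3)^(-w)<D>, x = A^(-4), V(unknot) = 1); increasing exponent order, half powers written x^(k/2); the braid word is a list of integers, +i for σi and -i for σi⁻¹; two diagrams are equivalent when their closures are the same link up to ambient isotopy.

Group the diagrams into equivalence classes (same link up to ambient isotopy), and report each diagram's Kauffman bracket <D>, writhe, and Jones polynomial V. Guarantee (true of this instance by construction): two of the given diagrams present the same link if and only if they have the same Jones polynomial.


equivalence classes: {D1} | {D2, D3}
D1 (bracket A^-7 + A; 11 crossings at w = +1): V = -x^(1/2) - x^(5/2)
D2 (bracket A^-7 - A^-3 + A + A^9; 13 crossings at w = -3): V = -x^(-9/2) - x^(-5/2) + x^(-3/2) - x^(-1/2)
V(D3) = -x^(-9/2) - x^(-5/2) + x^(-3/2) - x^(-1/2)  (w -5, c 11, <D> = A^-13 - A^-9 + A^-5 + A^3)
observation: comparing 3 Jones polynomials yields 2 groups


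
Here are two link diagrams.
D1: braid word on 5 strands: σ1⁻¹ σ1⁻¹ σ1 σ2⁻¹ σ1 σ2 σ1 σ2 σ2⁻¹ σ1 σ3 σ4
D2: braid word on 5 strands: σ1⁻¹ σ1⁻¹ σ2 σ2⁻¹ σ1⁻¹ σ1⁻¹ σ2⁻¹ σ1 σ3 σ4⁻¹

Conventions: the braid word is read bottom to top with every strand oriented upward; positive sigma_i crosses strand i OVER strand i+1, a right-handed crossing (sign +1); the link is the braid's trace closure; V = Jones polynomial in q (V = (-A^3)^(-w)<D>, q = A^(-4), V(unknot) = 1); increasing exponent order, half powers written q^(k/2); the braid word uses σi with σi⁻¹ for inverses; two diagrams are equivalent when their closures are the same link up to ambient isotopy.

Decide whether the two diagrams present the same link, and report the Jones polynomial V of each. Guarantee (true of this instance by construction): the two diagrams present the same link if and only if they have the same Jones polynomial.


equivalent: no
V(D1) = 1  (w +4, c 12, <D> = A^12)
V(D2) = -q^-4 + q^-3 + q^-1  [10 crossings, <D> = A^-8 + 1 - A^4, w = -4]
key observation: 2 values of V(q) split the 2 diagrams


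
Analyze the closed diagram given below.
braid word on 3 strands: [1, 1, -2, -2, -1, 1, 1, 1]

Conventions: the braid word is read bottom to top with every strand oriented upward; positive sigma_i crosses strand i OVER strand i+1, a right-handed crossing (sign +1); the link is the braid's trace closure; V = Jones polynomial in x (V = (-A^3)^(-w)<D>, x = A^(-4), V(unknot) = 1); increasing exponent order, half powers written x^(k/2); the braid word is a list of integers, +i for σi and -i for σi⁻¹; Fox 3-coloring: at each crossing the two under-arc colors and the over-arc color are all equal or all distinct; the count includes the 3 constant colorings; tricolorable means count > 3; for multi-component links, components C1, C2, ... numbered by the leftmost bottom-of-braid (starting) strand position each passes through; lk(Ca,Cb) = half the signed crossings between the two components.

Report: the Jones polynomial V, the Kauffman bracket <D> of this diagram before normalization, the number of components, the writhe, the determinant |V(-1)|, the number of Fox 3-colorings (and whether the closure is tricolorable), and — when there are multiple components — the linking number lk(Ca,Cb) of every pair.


V = x^-1 + 2x - x^2 + 2x^3 - x^4 + x^5
<D> = A^-14 - A^-10 + 2A^-6 - A^-2 + 2A^2 + A^10 (w = +2)
3 components over 8 crossings, w = +2
lk(C1,C2): +2
lk(C1,C3) = 0
linking number lk(C2,C3) = -1
3 Fox colorings among 3^8, |V(-1)| = 8: not tricolorable
why: summing lk over 3 pairs gives +1


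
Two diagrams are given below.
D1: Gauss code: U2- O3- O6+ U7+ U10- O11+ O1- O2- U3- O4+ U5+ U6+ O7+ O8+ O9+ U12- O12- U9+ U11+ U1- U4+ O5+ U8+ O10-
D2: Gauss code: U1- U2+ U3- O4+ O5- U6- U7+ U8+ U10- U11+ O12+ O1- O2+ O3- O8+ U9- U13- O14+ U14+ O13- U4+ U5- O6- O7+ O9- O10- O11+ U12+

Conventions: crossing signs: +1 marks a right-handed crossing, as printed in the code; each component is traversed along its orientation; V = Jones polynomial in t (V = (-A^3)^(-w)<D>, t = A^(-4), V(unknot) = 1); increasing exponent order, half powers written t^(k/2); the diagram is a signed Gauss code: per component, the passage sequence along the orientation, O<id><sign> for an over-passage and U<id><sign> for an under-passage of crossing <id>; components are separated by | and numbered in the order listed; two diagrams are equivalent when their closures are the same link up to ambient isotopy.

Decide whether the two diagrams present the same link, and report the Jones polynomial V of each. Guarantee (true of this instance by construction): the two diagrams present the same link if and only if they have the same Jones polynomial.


equivalent: no
V(D1) = -t^-1 + 2 - t + 2t^2 - t^3 + t^4 - t^5  (w +2, c 12, <D> = -A^-14 + A^-10 - A^-6 + 2A^-2 - A^2 + 2A^6 - A^10)
V(D2) = 1  (w 0, c 14, <D> = 1)
why: 2 values of V(t) split the 2 diagrams


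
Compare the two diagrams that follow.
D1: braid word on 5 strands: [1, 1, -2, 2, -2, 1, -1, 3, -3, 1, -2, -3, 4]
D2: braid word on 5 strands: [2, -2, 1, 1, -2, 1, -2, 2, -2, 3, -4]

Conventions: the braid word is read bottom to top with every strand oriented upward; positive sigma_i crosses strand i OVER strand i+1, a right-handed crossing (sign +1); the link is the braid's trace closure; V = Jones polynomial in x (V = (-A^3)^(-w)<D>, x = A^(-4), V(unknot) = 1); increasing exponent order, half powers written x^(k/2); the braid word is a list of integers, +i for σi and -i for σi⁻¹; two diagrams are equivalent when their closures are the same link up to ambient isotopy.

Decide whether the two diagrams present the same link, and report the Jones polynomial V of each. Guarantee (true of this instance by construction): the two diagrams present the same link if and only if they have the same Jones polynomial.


same link: yes
V(D1) = -x^(-3/2) + x^(-1/2) - 2x^(1/2) + x^(3/2) - 2x^(5/2) + x^(7/2)  [13 crossings, <D> = -A^-11 + 2A^-7 - A^-3 + 2A - A^5 + A^9, w = +1]
V(D2) = -x^(-3/2) + x^(-1/2) - 2x^(1/2) + x^(3/2) - 2x^(5/2) + x^(7/2)  (w +1, c 11, <D> = -A^-11 + 2A^-7 - A^-3 + 2A - A^5 + A^9)
note: D2 (11 crossings) and D1 (13) are Markov-related braid presentations


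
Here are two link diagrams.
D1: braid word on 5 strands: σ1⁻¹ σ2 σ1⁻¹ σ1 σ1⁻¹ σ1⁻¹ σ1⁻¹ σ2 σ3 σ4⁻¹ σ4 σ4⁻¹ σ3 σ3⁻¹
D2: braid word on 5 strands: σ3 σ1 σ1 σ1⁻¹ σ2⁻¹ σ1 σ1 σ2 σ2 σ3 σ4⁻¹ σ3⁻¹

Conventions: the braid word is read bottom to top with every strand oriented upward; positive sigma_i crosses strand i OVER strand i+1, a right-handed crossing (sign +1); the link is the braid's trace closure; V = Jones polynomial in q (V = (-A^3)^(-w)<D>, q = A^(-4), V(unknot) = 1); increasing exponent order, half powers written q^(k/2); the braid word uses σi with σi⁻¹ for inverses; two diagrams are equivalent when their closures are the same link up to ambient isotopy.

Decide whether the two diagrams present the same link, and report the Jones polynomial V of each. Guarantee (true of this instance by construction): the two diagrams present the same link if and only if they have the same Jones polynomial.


same link: no
V(D1) = q^-5 - 2q^-4 + 2q^-3 - 2q^-2 + 2q^-1 - 1 + q  [14 crossings, <D> = A^-10 - A^-6 + 2A^-2 - 2A^2 + 2A^6 - 2A^10 + A^14, w = -2]
V(D2) = q - q^2 + 2q^3 - q^4 + q^5 - q^6  (w +4, c 12, <D> = -A^-12 + A^-8 - A^-4 + 2 - A^4 + A^8)
note: 2 values of V(q) split the 2 diagrams


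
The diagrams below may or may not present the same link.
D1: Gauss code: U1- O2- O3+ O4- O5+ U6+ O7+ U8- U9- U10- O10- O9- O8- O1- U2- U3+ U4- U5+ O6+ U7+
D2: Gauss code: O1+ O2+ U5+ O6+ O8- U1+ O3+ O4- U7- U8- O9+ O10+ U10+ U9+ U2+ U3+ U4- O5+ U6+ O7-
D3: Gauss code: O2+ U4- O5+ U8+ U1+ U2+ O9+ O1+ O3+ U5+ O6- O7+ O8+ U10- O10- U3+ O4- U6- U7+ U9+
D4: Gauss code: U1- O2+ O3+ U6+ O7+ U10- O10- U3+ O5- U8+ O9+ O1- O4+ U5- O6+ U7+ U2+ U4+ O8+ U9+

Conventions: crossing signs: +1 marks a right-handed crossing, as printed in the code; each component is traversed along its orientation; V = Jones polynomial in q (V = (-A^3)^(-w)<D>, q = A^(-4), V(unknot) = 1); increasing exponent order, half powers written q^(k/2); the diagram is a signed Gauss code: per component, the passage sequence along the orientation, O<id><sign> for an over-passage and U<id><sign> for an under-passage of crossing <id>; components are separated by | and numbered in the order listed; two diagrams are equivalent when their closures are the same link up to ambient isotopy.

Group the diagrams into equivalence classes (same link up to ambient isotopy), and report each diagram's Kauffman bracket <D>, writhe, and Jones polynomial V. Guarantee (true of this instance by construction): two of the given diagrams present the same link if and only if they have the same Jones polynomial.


equivalence classes: {D1} | {D2} | {D3, D4}
D1 (bracket A^-6; 10 crossings at w = -2): V = 1
V(D2) = q + q^3 - q^4  [10 crossings, <D> = -A^-4 + 1 + A^8, w = +4]
V(D3) = q - q^2 + 2q^3 - q^4 + q^5 - q^6  [10 crossings, <D> = -A^-12 + A^-8 - A^-4 + 2 - A^4 + A^8, w = +4]
D4 (bracket -A^-12 + A^-8 - A^-4 + 2 - A^4 + A^8; 10 crossings at w = +4): V = q - q^2 + 2q^3 - q^4 + q^5 - q^6
observation: comparing 4 Jones polynomials yields 3 groups


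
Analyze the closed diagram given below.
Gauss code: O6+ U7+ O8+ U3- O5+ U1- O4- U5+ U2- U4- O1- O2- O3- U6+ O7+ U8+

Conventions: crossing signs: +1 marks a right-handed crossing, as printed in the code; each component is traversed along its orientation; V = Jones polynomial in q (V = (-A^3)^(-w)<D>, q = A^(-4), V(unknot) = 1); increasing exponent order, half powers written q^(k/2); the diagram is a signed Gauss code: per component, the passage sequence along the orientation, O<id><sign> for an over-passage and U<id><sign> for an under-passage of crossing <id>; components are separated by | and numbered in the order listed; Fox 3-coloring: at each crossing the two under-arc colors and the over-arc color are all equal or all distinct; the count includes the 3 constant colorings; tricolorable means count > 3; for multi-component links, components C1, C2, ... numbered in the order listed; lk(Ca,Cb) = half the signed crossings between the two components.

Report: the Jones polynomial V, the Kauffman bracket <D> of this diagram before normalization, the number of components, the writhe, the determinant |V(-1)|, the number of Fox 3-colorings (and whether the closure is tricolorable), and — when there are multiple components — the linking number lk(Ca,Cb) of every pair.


V = q + q^3 - q^4
<D> = -A^-16 + A^-12 + A^-4 (w = 0)
1 component over 8 crossings, w = 0
9 Fox colorings among 3^8, |V(-1)| = 3: tricolorable
why: V spans 3 powers of q: at least 3 crossings in any diagram


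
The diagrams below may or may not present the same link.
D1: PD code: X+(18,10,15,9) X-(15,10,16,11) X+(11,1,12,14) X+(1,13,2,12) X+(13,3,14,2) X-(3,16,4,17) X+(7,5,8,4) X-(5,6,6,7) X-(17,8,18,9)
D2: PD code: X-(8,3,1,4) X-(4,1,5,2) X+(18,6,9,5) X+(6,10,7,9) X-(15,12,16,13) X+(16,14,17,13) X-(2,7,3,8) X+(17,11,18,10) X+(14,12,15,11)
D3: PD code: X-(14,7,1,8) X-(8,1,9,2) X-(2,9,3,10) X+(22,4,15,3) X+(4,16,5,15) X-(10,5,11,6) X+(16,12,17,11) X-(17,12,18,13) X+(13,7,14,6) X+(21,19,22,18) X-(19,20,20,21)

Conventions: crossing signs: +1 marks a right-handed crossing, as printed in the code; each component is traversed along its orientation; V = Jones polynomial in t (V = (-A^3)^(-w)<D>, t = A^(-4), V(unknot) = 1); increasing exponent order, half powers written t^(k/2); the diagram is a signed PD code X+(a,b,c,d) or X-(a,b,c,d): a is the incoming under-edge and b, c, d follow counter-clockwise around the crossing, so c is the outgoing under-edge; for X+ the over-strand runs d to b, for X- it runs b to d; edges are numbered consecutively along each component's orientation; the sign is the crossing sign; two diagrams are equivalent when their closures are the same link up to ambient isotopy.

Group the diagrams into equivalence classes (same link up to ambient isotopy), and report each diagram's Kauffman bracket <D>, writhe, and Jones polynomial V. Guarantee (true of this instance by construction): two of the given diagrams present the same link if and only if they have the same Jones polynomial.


classes: {D1} | {D2, D3}
V(D1) = -t^(-3/2) - 2t^(1/2) + t^(3/2) - t^(5/2) + t^(7/2)  [9 crossings, <D> = -A^-11 + A^-7 - A^-3 + 2A + A^9, w = +1]
V(D2) = t^(-7/2) - t^(-5/2) + t^(-3/2) - 2t^(-1/2) - t^(3/2)  [9 crossings, <D> = A^-3 + 2A^5 - A^9 + A^13 - A^17, w = +1]
V(D3) = t^(-7/2) - t^(-5/2) + t^(-3/2) - 2t^(-1/2) - t^(3/2)  [11 crossings, <D> = A^-9 + 2A^-1 - A^3 + A^7 - A^11, w = -1]
note: comparing 3 Jones polynomials yields 2 groups


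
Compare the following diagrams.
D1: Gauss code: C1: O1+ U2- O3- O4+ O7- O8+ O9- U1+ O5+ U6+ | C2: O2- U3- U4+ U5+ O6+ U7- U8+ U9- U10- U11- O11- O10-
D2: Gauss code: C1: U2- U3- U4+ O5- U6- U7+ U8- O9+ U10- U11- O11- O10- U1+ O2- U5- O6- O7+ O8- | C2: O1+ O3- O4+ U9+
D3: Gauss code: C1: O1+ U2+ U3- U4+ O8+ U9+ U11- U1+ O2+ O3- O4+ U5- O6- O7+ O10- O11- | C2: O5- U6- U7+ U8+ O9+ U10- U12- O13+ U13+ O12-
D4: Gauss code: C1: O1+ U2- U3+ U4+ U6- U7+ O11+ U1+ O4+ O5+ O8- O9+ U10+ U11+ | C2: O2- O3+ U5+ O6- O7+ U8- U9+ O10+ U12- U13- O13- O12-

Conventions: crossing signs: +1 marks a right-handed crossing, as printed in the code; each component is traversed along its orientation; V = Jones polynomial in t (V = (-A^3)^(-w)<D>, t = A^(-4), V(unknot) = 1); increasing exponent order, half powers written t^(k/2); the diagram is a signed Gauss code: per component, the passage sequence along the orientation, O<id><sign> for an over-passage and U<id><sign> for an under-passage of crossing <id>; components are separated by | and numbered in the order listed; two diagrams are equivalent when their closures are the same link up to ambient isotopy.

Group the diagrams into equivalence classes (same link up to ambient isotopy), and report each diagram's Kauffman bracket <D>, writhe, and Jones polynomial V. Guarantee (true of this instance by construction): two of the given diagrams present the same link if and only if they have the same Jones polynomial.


grouping into links: {D1, D3} | {D2} | {D4}
V(D1) = -t^(-3/2) + t^(-1/2) - 2t^(1/2) + t^(3/2) - 2t^(5/2) + t^(7/2)  (w -1, c 11, <D> = -A^-17 + 2A^-13 - A^-9 + 2A^-5 - A^-1 + A^3)
V(D2) = t^(-7/2) - t^(-5/2) + t^(-3/2) - 2t^(-1/2) - t^(3/2)  (w -3, c 11, <D> = A^-15 + 2A^-7 - A^-3 + A - A^5)
V(D3) = -t^(-3/2) + t^(-1/2) - 2t^(1/2) + t^(3/2) - 2t^(5/2) + t^(7/2)  (w +1, c 13, <D> = -A^-11 + 2A^-7 - A^-3 + 2A - A^5 + A^9)
D4 (bracket -A^-17 + A^-13 - A^-9 + 2A^-5 + A^3; 13 crossings at w = +3): V = -t^(3/2) - 2t^(7/2) + t^(9/2) - t^(11/2) + t^(13/2)
key observation: 3 classes among 4 diagrams; unequal V(t) rules out equality


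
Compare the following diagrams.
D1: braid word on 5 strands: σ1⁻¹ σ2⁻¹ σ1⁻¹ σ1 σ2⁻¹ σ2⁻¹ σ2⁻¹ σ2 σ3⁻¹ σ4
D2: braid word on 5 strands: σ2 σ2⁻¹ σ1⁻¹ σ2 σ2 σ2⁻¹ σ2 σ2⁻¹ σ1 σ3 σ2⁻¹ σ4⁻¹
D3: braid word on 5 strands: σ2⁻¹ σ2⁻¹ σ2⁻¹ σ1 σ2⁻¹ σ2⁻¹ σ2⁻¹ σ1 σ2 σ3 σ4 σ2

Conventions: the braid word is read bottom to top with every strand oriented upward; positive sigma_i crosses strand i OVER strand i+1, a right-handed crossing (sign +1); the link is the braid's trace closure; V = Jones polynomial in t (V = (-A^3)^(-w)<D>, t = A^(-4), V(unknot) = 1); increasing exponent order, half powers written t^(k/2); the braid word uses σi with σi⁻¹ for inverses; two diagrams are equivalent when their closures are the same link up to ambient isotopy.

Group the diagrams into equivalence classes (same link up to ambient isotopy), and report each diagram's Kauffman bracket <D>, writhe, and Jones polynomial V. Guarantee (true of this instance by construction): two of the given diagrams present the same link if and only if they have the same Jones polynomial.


grouping into links: {D1} | {D2} | {D3}
V(D1) = -t^-4 + t^-3 + t^-1  (w -4, c 10, <D> = A^-8 + 1 - A^4)
D2 (bracket 1; 12 crossings at w = 0): V = 1
V(D3) = t^-5 - 2t^-4 + 2t^-3 - 2t^-2 + 2t^-1 - 1 + t  [12 crossings, <D> = A^-4 - 1 + 2A^4 - 2A^8 + 2A^12 - 2A^16 + A^20, w = 0]
why: comparing 3 Jones polynomials yields 3 groups


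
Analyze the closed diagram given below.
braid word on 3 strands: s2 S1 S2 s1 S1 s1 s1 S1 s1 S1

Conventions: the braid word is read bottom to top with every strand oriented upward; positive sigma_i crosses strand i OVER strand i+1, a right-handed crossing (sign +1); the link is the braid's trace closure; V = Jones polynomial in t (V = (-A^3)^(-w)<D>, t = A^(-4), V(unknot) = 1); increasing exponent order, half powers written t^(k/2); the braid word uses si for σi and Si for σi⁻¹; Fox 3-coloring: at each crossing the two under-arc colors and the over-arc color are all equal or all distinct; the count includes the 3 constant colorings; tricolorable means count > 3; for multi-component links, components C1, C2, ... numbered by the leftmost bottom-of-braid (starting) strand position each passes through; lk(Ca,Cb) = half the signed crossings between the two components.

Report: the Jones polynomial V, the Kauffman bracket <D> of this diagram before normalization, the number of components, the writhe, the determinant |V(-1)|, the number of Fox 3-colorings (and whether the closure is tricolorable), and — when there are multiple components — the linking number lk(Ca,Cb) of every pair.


V = 1
<D> = 1 (w = 0)
1 component over 10 crossings, w = 0
3 Fox colorings among 3^10, |V(-1)| = 1: not tricolorable
why: w = 0 (over 10 crossings) is diagram-only; (-A^3)^(0) removes it from V


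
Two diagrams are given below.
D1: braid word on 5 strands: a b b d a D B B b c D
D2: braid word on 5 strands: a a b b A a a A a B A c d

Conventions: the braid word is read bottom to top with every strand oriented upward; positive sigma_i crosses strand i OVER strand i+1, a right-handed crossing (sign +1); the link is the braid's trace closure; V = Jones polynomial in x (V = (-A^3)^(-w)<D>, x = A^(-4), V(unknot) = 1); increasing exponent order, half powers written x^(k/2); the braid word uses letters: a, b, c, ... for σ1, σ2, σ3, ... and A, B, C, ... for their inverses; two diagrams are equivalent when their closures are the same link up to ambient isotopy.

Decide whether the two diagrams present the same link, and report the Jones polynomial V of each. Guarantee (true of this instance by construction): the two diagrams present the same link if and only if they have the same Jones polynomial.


equivalent: yes
V(D1) = -x^(1/2) + x^(3/2) - x^(5/2) - x^(9/2)  (w +3, c 11, <D> = A^-9 + A^-1 - A^3 + A^7)
V(D2) = -x^(1/2) + x^(3/2) - x^(5/2) - x^(9/2)  (w +5, c 13, <D> = A^-3 + A^5 - A^9 + A^13)
why: one V(x) for all 2 diagrams — one class (guaranteed)


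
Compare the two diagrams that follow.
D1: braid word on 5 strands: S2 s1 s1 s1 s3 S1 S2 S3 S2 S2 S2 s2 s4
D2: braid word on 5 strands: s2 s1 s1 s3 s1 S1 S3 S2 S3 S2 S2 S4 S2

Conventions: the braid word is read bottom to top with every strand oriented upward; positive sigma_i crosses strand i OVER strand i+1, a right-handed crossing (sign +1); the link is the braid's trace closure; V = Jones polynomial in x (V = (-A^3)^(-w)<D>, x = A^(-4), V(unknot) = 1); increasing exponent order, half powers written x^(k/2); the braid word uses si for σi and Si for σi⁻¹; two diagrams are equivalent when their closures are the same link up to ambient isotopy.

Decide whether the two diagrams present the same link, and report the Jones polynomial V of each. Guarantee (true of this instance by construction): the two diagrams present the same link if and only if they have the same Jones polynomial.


equivalent: yes
D1 (bracket A^-9 + 2A^-1 - A^3 + A^7 - A^11; 13 crossings at w = -1): V = x^(-7/2) - x^(-5/2) + x^(-3/2) - 2x^(-1/2) - x^(3/2)
V(D2) = x^(-7/2) - x^(-5/2) + x^(-3/2) - 2x^(-1/2) - x^(3/2)  (w -3, c 13, <D> = A^-15 + 2A^-7 - A^-3 + A - A^5)
key observation: from 13 to 13 crossings by R-moves: one link, two diagrams


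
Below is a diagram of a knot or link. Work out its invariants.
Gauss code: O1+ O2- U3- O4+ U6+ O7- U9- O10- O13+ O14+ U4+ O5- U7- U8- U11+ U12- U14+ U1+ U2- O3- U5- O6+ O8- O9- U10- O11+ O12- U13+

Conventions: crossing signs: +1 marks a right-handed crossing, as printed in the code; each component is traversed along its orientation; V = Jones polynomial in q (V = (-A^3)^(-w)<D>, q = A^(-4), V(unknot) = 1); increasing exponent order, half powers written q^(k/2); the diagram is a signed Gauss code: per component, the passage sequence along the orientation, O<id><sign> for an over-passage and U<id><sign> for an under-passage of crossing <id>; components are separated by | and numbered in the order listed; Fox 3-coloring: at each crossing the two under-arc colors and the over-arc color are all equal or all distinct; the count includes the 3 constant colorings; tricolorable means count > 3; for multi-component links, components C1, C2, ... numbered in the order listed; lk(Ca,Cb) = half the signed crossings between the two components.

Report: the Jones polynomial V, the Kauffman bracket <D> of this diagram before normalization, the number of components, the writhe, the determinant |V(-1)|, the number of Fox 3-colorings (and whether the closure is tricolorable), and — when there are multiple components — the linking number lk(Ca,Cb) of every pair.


Jones polynomial: V(q) = -q^-4 + q^-3 + q^-1
<D> = A^-2 + A^6 - A^10; writhe -2
components 1, writhe -2 (14 crossings)
3-colorings: 9 of 3^14, det 3 — tricolorable
note: w = -2 shifts under R1 moves; the (-A^3)^(2) factor cancels that in V


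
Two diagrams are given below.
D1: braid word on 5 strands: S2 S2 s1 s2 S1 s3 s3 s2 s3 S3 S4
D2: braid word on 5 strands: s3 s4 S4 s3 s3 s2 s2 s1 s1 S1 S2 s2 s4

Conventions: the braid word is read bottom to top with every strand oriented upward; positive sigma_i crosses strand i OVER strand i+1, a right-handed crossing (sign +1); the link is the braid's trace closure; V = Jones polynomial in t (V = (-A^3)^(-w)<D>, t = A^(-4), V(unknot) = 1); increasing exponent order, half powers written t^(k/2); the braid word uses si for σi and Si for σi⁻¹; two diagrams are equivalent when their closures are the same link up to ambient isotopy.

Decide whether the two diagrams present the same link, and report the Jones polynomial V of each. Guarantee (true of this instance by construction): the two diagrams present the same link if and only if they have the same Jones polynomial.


equivalent: no
V(D1) = -t^(1/2) - t^(5/2)  (w +1, c 11, <D> = A^-7 + A)
V(D2) = -t^(3/2) - 2t^(7/2) + t^(9/2) - t^(11/2) + t^(13/2)  [13 crossings, <D> = -A^-5 + A^-1 - A^3 + 2A^7 + A^15, w = +7]
key observation: 2 values of V(t) split the 2 diagrams


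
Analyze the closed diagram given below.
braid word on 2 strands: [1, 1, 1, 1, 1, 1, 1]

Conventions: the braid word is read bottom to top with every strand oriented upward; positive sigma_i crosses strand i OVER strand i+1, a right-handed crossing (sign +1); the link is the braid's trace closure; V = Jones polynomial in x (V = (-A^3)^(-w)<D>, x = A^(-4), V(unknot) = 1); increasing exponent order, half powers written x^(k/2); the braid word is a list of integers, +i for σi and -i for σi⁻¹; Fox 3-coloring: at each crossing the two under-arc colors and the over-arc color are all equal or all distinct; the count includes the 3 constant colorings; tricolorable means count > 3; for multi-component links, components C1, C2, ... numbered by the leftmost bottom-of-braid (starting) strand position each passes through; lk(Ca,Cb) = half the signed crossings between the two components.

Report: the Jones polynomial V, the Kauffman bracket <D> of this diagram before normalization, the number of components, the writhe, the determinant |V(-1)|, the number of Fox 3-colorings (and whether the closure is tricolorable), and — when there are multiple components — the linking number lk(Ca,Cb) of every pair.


V(x) = x^3 + x^5 - x^6 + x^7 - x^8 + x^9 - x^10
bracket: A^-19 - A^-15 + A^-11 - A^-7 + A^-3 - A - A^9, w = +7
1 component, writhe +7, over 7 crossings
det 7, colorings 3 of 3^7 — not tricolorable
observation: one generator, power 7: the (2,7) torus pattern


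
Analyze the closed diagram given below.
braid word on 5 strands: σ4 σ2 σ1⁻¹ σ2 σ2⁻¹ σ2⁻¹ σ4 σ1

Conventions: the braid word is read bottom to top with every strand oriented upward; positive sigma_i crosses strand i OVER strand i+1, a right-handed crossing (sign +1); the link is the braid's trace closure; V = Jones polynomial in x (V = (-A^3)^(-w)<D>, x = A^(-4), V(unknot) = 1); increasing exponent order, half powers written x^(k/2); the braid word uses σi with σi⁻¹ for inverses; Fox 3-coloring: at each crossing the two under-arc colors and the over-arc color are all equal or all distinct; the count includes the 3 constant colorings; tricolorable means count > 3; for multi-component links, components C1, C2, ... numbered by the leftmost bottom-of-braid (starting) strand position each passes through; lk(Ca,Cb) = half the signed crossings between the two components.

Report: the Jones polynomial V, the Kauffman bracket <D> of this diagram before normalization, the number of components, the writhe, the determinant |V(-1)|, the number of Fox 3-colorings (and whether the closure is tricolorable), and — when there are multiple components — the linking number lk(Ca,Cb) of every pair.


V(x) = 1 + x + x^2 + x^3
bracket: A^-6 + A^-2 + A^2 + A^6, w = +2
3 components, writhe +2, over 8 crossings
lk(C1,C2) = 0
linking number lk(C1,C3) = 0
lk(C2,C3): +1
det 0, colorings 9 of 3^8 — tricolorable
observation: the span of V is 3, within the link bound 8 + 3 - 1


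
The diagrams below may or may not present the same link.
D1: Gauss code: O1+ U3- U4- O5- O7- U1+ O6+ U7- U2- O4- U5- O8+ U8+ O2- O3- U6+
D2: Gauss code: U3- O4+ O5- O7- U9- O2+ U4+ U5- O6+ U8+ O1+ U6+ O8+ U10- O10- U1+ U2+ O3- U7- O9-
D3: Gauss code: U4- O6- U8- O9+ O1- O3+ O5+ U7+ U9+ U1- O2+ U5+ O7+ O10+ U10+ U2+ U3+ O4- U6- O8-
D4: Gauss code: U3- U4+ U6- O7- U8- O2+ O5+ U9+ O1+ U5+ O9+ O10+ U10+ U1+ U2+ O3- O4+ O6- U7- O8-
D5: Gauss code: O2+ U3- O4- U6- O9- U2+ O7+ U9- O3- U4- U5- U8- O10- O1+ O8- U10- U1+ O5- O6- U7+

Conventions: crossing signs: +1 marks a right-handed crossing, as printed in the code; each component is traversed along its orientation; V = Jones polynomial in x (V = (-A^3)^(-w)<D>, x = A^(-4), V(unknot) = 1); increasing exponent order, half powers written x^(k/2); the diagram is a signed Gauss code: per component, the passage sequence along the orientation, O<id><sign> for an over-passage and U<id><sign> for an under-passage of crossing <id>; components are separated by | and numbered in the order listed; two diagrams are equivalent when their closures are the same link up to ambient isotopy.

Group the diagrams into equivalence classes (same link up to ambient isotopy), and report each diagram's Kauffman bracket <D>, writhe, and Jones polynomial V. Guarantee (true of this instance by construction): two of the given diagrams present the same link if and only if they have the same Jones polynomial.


equivalence classes: {D1, D5} | {D2, D3, D4}
D1 (bracket A^-10 - A^-6 + 2A^-2 - 2A^2 + 2A^6 - 2A^10 + A^14; 8 crossings at w = -2): V = x^-5 - 2x^-4 + 2x^-3 - 2x^-2 + 2x^-1 - 1 + x
D2 (bracket -A^-12 + A^-8 - A^-4 + 3 - A^4 + A^8 - A^12; 10 crossings at w = 0): V = -x^-3 + x^-2 - x^-1 + 3 - x + x^2 - x^3
D3 (bracket -A^-6 + A^-2 - A^2 + 3A^6 - A^10 + A^14 - A^18; 10 crossings at w = +2): V = -x^-3 + x^-2 - x^-1 + 3 - x + x^2 - x^3
V(D4) = -x^-3 + x^-2 - x^-1 + 3 - x + x^2 - x^3  (w +2, c 10, <D> = -A^-6 + A^-2 - A^2 + 3A^6 - A^10 + A^14 - A^18)
V(D5) = x^-5 - 2x^-4 + 2x^-3 - 2x^-2 + 2x^-1 - 1 + x  [10 crossings, <D> = A^-16 - A^-12 + 2A^-8 - 2A^-4 + 2 - 2A^4 + A^8, w = -4]
observation: 2 classes among 5 diagrams; unequal V(x) rules out equality


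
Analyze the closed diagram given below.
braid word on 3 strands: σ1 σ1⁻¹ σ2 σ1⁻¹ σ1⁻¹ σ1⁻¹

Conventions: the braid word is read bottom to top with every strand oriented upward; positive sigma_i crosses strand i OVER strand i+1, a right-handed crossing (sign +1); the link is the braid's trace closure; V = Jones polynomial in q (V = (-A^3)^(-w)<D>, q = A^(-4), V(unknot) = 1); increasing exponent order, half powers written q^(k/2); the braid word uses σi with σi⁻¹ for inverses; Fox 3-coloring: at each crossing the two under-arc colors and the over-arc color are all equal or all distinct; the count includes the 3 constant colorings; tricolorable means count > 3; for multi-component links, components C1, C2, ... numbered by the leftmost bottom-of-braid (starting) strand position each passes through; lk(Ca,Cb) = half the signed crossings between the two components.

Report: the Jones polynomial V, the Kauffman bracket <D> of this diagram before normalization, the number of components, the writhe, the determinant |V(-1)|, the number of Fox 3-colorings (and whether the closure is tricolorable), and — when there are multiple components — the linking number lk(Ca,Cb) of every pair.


V(q) = -q^-4 + q^-3 + q^-1
bracket: A^-2 + A^6 - A^10, w = -2
1 component, writhe -2, over 6 crossings
det 3, colorings 9 of 3^6 — tricolorable
observation: inverse pairs cancel, leaving σ2 σ1⁻¹ σ1⁻¹ σ1⁻¹
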